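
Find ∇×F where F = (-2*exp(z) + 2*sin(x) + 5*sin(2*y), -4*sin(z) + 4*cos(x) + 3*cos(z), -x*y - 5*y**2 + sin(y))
(-x - 10*y + 3*sin(z) + cos(y) + 4*cos(z), y - 2*exp(z), -4*sin(x) - 10*cos(2*y))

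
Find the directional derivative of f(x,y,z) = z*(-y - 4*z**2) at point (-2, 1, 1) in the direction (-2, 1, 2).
-9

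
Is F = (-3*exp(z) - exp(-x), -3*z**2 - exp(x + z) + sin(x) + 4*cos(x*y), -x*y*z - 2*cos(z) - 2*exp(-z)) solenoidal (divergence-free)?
No, ∇·F = -x*y - 4*x*sin(x*y) + 2*sin(z) + 2*exp(-z) + exp(-x)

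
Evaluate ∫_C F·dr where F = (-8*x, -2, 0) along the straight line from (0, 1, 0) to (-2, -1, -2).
-12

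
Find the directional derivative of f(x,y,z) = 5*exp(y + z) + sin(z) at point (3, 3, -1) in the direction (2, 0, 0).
0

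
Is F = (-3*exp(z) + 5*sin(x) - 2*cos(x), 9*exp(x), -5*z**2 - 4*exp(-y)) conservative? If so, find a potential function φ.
No, ∇×F = (4*exp(-y), -3*exp(z), 9*exp(x)) ≠ 0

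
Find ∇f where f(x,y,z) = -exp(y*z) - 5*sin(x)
(-5*cos(x), -z*exp(y*z), -y*exp(y*z))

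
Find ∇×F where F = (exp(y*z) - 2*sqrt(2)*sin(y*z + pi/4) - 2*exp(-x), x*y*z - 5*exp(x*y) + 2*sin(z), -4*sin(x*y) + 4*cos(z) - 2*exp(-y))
(-x*y - 4*x*cos(x*y) - 2*cos(z) + 2*exp(-y), y*(exp(y*z) + 4*cos(x*y) - 2*sqrt(2)*cos(y*z + pi/4)), y*z - 5*y*exp(x*y) - z*exp(y*z) + 2*sqrt(2)*z*cos(y*z + pi/4))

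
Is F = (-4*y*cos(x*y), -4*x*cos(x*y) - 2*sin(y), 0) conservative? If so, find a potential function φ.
Yes, F is conservative. φ = -4*sin(x*y) + 2*cos(y)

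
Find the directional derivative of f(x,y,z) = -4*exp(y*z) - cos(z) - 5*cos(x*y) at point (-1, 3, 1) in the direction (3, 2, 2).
sqrt(17)*(-32*exp(3) - 35*sin(3) + 2*sin(1))/17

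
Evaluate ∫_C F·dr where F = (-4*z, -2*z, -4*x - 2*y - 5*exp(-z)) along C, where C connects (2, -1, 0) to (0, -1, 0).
0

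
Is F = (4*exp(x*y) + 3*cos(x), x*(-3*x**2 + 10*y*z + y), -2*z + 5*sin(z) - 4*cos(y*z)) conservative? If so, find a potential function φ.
No, ∇×F = (-10*x*y + 4*z*sin(y*z), 0, -9*x**2 - 4*x*exp(x*y) + 10*y*z + y) ≠ 0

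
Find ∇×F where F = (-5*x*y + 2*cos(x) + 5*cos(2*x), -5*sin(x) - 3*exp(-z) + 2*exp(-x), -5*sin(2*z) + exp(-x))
(-3*exp(-z), exp(-x), 5*x - 5*cos(x) - 2*exp(-x))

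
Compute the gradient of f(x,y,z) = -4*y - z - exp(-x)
(exp(-x), -4, -1)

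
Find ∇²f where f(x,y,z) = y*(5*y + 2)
10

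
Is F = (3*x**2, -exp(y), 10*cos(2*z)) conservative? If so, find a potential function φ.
Yes, F is conservative. φ = x**3 - exp(y) + 5*sin(2*z)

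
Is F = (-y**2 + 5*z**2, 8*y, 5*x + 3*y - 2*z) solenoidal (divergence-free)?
No, ∇·F = 6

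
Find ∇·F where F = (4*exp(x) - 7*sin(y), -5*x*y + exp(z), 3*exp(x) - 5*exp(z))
-5*x + 4*exp(x) - 5*exp(z)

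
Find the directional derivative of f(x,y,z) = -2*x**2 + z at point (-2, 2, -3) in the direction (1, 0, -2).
6*sqrt(5)/5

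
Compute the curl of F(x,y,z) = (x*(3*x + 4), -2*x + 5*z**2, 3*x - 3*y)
(-10*z - 3, -3, -2)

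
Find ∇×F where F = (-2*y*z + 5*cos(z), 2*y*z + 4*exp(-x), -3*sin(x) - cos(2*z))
(-2*y, -2*y - 5*sin(z) + 3*cos(x), 2*z - 4*exp(-x))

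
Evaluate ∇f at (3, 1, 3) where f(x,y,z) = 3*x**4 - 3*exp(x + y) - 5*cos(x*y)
(-3*exp(4) + 5*sin(3) + 324, -3*exp(4) + 15*sin(3), 0)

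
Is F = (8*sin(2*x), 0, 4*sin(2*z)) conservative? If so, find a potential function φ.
Yes, F is conservative. φ = -4*cos(2*x) - 2*cos(2*z)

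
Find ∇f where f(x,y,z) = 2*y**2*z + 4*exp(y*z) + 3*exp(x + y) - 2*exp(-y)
(3*exp(x + y), 4*y*z + 4*z*exp(y*z) + 3*exp(x + y) + 2*exp(-y), 2*y*(y + 2*exp(y*z)))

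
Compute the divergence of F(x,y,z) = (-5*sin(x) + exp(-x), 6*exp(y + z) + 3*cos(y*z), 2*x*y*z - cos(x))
2*x*y - 3*z*sin(y*z) + 6*exp(y + z) - 5*cos(x) - exp(-x)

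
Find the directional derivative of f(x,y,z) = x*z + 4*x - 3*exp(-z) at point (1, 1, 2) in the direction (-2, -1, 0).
-12*sqrt(5)/5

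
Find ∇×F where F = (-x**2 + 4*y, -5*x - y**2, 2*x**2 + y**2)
(2*y, -4*x, -9)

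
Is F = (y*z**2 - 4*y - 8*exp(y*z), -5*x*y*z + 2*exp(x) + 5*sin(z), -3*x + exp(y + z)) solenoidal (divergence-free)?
No, ∇·F = -5*x*z + exp(y + z)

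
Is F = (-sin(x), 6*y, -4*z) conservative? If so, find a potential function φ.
Yes, F is conservative. φ = 3*y**2 - 2*z**2 + cos(x)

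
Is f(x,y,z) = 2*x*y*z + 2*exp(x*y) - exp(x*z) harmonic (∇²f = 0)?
No, ∇²f = 2*x**2*exp(x*y) - x**2*exp(x*z) + 2*y**2*exp(x*y) - z**2*exp(x*z)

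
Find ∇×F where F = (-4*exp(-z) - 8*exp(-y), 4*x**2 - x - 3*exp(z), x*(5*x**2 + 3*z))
(3*exp(z), -15*x**2 - 3*z + 4*exp(-z), 8*x - 1 - 8*exp(-y))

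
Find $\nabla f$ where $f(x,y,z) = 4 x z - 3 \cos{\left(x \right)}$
(4*z + 3*sin(x), 0, 4*x)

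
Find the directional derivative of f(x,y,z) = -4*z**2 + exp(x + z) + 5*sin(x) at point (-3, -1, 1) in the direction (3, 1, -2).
sqrt(14)*(15*exp(2)*cos(3) + 1 + 16*exp(2))*exp(-2)/14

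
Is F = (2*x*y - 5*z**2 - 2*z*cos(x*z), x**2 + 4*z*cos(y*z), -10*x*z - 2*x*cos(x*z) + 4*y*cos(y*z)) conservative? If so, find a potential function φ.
Yes, F is conservative. φ = x**2*y - 5*x*z**2 - 2*sin(x*z) + 4*sin(y*z)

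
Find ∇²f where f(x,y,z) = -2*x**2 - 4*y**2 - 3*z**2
-18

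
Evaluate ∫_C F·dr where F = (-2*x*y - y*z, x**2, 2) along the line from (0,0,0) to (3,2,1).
-6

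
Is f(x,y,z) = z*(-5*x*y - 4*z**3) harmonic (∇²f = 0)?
No, ∇²f = -48*z**2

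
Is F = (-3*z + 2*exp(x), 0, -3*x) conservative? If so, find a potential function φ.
Yes, F is conservative. φ = -3*x*z + 2*exp(x)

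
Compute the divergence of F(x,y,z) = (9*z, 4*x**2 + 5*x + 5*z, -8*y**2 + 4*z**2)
8*z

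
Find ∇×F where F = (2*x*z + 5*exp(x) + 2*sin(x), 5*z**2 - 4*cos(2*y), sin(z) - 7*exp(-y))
(-10*z + 7*exp(-y), 2*x, 0)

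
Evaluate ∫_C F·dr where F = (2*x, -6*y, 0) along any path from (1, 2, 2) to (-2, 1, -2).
12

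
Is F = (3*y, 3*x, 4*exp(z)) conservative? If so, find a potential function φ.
Yes, F is conservative. φ = 3*x*y + 4*exp(z)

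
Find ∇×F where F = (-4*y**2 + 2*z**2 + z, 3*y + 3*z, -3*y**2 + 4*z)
(-6*y - 3, 4*z + 1, 8*y)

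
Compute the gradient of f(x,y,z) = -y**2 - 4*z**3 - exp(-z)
(0, -2*y, -12*z**2 + exp(-z))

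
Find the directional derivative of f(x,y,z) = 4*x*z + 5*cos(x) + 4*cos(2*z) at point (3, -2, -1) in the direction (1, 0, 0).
-4 - 5*sin(3)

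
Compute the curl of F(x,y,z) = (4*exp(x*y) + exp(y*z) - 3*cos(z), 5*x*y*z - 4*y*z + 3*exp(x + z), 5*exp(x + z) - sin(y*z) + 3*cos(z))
(-5*x*y + 4*y - z*cos(y*z) - 3*exp(x + z), y*exp(y*z) - 5*exp(x + z) + 3*sin(z), -4*x*exp(x*y) + 5*y*z - z*exp(y*z) + 3*exp(x + z))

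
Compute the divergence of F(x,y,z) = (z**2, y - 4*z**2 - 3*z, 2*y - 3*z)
-2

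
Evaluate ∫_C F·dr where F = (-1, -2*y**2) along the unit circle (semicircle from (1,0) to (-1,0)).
2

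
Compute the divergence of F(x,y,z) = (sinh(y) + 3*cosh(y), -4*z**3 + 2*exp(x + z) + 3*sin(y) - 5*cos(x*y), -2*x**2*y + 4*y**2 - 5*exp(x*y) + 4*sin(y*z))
5*x*sin(x*y) + 4*y*cos(y*z) + 3*cos(y)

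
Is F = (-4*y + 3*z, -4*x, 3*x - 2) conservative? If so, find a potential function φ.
Yes, F is conservative. φ = -4*x*y + 3*x*z - 2*z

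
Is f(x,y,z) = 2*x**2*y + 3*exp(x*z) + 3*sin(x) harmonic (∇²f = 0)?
No, ∇²f = 3*x**2*exp(x*z) + 4*y + 3*z**2*exp(x*z) - 3*sin(x)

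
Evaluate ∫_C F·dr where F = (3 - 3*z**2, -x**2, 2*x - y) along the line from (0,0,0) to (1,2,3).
-20/3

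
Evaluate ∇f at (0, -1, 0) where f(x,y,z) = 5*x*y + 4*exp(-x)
(-9, 0, 0)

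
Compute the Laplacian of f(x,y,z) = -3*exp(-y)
-3*exp(-y)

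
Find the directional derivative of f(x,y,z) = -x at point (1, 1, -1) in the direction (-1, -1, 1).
sqrt(3)/3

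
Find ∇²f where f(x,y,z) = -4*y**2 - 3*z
-8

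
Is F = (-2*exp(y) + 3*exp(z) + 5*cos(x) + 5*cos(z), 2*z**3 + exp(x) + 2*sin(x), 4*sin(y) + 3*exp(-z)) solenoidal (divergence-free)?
No, ∇·F = -5*sin(x) - 3*exp(-z)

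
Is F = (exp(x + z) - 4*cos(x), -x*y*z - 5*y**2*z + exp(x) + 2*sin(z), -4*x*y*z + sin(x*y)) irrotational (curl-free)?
No, ∇×F = (x*y - 4*x*z + x*cos(x*y) + 5*y**2 - 2*cos(z), 4*y*z - y*cos(x*y) + exp(x + z), -y*z + exp(x))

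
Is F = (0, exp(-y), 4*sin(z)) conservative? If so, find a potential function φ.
Yes, F is conservative. φ = -4*cos(z) - exp(-y)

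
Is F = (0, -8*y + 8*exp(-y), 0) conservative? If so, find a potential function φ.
Yes, F is conservative. φ = -4*y**2 - 8*exp(-y)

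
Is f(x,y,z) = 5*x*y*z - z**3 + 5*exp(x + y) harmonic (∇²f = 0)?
No, ∇²f = -6*z + 10*exp(x + y)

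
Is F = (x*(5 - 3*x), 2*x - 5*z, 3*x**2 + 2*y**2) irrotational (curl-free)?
No, ∇×F = (4*y + 5, -6*x, 2)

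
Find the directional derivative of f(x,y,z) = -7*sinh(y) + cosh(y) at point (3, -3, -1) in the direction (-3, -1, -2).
sqrt(14)*(sinh(3) + 7*cosh(3))/14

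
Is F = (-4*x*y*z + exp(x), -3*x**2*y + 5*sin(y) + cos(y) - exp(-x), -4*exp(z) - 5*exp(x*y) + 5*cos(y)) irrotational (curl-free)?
No, ∇×F = (-5*x*exp(x*y) - 5*sin(y), y*(-4*x + 5*exp(x*y)), -6*x*y + 4*x*z + exp(-x))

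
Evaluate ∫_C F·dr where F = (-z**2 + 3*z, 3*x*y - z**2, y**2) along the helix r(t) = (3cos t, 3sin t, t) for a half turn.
3*pi/2 + 3*pi**2 + 42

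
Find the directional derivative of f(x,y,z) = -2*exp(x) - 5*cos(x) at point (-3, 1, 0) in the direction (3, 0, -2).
-3*sqrt(13)*(2 + 5*exp(3)*sin(3))*exp(-3)/13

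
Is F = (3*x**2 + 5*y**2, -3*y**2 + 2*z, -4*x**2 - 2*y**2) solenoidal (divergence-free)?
No, ∇·F = 6*x - 6*y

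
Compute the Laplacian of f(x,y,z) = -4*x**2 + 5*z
-8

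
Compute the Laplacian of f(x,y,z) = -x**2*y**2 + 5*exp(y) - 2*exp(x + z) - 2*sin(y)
-2*x**2 - 2*y**2 + 5*exp(y) - 4*exp(x + z) + 2*sin(y)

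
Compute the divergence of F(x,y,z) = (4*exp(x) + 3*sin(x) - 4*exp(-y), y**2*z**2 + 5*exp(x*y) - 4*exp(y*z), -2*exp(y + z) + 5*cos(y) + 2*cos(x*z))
5*x*exp(x*y) - 2*x*sin(x*z) + 2*y*z**2 - 4*z*exp(y*z) + 4*exp(x) - 2*exp(y + z) + 3*cos(x)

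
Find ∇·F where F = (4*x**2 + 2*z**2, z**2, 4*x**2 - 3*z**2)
8*x - 6*z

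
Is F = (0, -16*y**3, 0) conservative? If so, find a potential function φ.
Yes, F is conservative. φ = -4*y**4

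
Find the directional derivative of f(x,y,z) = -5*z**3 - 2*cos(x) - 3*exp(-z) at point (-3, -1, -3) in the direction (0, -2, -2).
3*sqrt(2)*(45 - exp(3))/2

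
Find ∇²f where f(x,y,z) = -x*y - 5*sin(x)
5*sin(x)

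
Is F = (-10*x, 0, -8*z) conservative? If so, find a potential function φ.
Yes, F is conservative. φ = -5*x**2 - 4*z**2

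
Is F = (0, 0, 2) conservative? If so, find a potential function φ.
Yes, F is conservative. φ = 2*z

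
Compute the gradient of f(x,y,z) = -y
(0, -1, 0)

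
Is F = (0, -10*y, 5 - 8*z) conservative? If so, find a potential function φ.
Yes, F is conservative. φ = -5*y**2 - 4*z**2 + 5*z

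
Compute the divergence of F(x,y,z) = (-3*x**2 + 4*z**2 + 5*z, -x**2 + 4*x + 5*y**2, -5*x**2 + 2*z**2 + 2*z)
-6*x + 10*y + 4*z + 2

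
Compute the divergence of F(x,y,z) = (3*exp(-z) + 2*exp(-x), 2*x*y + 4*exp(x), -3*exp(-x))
2*x - 2*exp(-x)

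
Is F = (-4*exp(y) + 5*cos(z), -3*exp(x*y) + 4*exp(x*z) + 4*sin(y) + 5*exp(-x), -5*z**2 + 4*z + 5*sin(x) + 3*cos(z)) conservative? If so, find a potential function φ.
No, ∇×F = (-4*x*exp(x*z), -5*sin(z) - 5*cos(x), -3*y*exp(x*y) + 4*z*exp(x*z) + 4*exp(y) - 5*exp(-x)) ≠ 0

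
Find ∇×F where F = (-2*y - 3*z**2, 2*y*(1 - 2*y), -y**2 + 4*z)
(-2*y, -6*z, 2)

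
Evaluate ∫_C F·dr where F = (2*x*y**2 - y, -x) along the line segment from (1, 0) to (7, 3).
177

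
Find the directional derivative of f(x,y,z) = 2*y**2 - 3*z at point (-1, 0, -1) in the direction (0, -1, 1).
-3*sqrt(2)/2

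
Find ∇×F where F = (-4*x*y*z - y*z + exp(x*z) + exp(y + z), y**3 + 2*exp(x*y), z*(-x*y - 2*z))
(-x*z, -4*x*y + x*exp(x*z) + y*z - y + exp(y + z), 4*x*z + 2*y*exp(x*y) + z - exp(y + z))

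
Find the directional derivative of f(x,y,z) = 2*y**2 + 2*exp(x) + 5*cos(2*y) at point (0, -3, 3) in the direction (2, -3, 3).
5*sqrt(22)*(4 - 3*sin(6))/11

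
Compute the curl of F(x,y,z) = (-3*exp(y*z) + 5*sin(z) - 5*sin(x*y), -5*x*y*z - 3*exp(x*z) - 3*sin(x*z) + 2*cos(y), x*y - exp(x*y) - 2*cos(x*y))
(x*(5*y - exp(x*y) + 3*exp(x*z) + 2*sin(x*y) + 3*cos(x*z) + 1), y*exp(x*y) - 3*y*exp(y*z) - 2*y*sin(x*y) - y + 5*cos(z), 5*x*cos(x*y) - 5*y*z - 3*z*exp(x*z) + 3*z*exp(y*z) - 3*z*cos(x*z))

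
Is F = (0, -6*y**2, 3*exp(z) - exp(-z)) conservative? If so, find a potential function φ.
Yes, F is conservative. φ = -2*y**3 + 3*exp(z) + exp(-z)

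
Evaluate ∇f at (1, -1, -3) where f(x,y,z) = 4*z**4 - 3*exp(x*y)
(3*exp(-1), -3*exp(-1), -432)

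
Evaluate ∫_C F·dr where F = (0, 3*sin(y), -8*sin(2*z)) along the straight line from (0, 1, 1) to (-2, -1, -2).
4*cos(4) - 4*cos(2)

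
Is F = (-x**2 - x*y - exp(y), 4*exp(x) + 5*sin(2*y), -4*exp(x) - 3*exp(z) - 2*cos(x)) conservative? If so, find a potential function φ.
No, ∇×F = (0, 4*exp(x) - 2*sin(x), x + 4*exp(x) + exp(y)) ≠ 0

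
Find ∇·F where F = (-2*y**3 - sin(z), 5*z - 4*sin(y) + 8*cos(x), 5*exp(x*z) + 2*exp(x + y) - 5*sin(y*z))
5*x*exp(x*z) - 5*y*cos(y*z) - 4*cos(y)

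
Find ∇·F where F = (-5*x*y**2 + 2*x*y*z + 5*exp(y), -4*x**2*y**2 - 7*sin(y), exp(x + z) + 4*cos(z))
-8*x**2*y - 5*y**2 + 2*y*z + exp(x + z) - 4*sin(z) - 7*cos(y)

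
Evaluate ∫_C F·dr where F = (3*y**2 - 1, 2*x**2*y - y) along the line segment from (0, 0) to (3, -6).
249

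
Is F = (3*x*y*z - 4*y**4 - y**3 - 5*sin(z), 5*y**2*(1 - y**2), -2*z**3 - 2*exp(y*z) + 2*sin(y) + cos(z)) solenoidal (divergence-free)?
No, ∇·F = -20*y**3 + 3*y*z - 2*y*exp(y*z) + 10*y - 6*z**2 - sin(z)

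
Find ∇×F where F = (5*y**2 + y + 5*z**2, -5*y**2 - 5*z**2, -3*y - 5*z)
(10*z - 3, 10*z, -10*y - 1)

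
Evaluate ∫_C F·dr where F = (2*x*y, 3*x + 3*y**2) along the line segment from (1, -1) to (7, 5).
330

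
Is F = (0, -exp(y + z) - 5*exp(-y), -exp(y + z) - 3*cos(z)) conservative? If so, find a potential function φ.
Yes, F is conservative. φ = -exp(y + z) - 3*sin(z) + 5*exp(-y)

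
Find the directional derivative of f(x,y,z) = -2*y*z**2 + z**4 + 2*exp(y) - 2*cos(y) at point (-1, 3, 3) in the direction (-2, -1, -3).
-sqrt(14)*(sin(3) + exp(3) + 99)/7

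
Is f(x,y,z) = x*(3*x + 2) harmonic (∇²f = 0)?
No, ∇²f = 6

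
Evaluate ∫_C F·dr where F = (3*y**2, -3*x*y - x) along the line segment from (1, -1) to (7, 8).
-387/2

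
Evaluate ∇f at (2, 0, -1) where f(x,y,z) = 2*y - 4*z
(0, 2, -4)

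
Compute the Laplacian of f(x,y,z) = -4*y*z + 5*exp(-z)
5*exp(-z)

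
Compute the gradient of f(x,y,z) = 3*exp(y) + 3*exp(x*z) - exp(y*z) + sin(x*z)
(z*(3*exp(x*z) + cos(x*z)), -z*exp(y*z) + 3*exp(y), 3*x*exp(x*z) + x*cos(x*z) - y*exp(y*z))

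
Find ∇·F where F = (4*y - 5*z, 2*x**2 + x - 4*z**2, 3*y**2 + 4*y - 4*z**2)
-8*z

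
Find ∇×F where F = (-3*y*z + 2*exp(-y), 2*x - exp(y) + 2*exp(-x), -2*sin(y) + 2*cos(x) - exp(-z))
(-2*cos(y), -3*y + 2*sin(x), 3*z + 2 + 2*exp(-y) - 2*exp(-x))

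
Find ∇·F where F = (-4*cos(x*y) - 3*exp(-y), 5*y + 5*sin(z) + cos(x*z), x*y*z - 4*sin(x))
x*y + 4*y*sin(x*y) + 5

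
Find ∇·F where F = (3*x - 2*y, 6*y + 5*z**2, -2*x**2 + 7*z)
16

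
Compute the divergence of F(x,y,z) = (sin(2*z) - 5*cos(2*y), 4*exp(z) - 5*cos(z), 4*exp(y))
0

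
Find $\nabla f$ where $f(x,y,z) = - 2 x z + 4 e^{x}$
(-2*z + 4*exp(x), 0, -2*x)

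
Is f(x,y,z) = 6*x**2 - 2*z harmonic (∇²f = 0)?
No, ∇²f = 12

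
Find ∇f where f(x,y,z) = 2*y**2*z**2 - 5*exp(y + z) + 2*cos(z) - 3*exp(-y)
(0, 4*y*z**2 - 5*exp(y + z) + 3*exp(-y), 4*y**2*z - 5*exp(y + z) - 2*sin(z))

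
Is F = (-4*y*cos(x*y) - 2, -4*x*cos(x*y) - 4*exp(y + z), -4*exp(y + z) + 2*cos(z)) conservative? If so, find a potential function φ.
Yes, F is conservative. φ = -2*x - 4*exp(y + z) + 2*sin(z) - 4*sin(x*y)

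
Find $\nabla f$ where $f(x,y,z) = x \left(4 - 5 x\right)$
(4 - 10*x, 0, 0)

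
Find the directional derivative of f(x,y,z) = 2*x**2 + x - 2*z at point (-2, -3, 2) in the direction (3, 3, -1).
-sqrt(19)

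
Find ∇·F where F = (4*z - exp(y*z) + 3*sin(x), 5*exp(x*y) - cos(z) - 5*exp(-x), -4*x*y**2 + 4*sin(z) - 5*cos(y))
5*x*exp(x*y) + 3*cos(x) + 4*cos(z)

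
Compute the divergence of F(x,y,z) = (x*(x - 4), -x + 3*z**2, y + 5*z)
2*x + 1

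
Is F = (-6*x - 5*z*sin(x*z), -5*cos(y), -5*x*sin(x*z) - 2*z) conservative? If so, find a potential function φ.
Yes, F is conservative. φ = -3*x**2 - z**2 - 5*sin(y) + 5*cos(x*z)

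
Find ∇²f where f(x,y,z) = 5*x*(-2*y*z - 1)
0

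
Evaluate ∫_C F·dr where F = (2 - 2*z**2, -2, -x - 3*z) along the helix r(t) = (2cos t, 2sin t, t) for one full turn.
-22*pi**2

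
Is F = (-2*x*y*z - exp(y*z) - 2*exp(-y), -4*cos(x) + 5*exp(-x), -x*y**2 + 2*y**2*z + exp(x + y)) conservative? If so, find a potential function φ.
No, ∇×F = (-2*x*y + 4*y*z + exp(x + y), -2*x*y + y**2 - y*exp(y*z) - exp(x + y), 2*x*z + z*exp(y*z) + 4*sin(x) - 2*exp(-y) - 5*exp(-x)) ≠ 0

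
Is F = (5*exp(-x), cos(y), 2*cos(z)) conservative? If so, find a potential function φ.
Yes, F is conservative. φ = sin(y) + 2*sin(z) - 5*exp(-x)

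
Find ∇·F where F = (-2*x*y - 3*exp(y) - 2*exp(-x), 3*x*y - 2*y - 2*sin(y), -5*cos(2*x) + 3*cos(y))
3*x - 2*y - 2*cos(y) - 2 + 2*exp(-x)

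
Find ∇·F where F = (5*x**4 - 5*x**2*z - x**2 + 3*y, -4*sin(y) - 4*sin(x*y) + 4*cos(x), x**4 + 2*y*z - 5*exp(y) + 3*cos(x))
20*x**3 - 10*x*z - 4*x*cos(x*y) - 2*x + 2*y - 4*cos(y)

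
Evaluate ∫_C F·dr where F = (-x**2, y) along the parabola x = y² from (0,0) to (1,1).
1/6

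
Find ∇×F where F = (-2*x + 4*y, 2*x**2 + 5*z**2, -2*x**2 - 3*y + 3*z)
(-10*z - 3, 4*x, 4*x - 4)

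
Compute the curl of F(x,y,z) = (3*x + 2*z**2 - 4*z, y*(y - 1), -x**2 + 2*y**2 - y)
(4*y - 1, 2*x + 4*z - 4, 0)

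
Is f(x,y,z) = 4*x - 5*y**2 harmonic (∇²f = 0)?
No, ∇²f = -10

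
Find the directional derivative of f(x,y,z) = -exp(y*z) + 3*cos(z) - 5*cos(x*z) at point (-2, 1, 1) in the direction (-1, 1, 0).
sqrt(2)*(-E + 5*sin(2))/2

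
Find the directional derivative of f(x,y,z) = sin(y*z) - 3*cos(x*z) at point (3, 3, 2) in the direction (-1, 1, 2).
sqrt(6)*(2*sin(6) + 4*cos(6)/3)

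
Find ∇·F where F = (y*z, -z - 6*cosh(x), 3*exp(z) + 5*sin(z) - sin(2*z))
3*exp(z) + 5*cos(z) - 2*cos(2*z)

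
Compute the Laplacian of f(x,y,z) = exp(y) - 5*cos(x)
exp(y) + 5*cos(x)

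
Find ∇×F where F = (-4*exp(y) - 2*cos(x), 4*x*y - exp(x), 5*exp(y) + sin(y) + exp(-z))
(5*exp(y) + cos(y), 0, 4*y - exp(x) + 4*exp(y))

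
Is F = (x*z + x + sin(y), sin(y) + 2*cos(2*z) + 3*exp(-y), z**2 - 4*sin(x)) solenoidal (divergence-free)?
No, ∇·F = 3*z + cos(y) + 1 - 3*exp(-y)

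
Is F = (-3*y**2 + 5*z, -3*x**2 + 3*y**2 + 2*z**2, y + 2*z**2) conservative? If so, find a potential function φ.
No, ∇×F = (1 - 4*z, 5, -6*x + 6*y) ≠ 0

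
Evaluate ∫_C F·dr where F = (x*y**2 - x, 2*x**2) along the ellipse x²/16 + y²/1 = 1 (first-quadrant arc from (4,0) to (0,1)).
76/3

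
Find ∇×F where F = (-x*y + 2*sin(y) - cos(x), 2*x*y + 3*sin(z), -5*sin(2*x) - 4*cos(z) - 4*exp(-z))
(-3*cos(z), 10*cos(2*x), x + 2*y - 2*cos(y))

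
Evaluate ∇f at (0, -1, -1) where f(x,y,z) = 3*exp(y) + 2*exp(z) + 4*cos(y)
(0, 3*exp(-1) + 4*sin(1), 2*exp(-1))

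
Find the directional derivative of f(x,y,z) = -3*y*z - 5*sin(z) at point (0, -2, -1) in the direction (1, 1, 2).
5*sqrt(6)*(3 - 2*cos(1))/6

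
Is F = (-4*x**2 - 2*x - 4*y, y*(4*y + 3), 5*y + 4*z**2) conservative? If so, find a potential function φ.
No, ∇×F = (5, 0, 4) ≠ 0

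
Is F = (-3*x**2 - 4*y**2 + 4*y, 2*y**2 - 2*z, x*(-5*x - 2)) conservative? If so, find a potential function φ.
No, ∇×F = (2, 10*x + 2, 8*y - 4) ≠ 0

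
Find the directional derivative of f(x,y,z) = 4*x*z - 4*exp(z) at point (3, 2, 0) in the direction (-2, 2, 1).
8/3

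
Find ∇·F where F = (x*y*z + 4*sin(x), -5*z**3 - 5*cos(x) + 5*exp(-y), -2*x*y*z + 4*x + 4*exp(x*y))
-2*x*y + y*z + 4*cos(x) - 5*exp(-y)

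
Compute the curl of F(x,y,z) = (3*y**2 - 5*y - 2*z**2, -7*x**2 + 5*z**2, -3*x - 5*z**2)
(-10*z, 3 - 4*z, -14*x - 6*y + 5)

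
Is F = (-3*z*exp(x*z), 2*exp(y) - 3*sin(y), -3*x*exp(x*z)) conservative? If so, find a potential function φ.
Yes, F is conservative. φ = 2*exp(y) - 3*exp(x*z) + 3*cos(y)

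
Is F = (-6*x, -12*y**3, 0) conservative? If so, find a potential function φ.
Yes, F is conservative. φ = -3*x**2 - 3*y**4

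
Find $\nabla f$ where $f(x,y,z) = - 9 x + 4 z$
(-9, 0, 4)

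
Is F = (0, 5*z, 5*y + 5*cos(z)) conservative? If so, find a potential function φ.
Yes, F is conservative. φ = 5*y*z + 5*sin(z)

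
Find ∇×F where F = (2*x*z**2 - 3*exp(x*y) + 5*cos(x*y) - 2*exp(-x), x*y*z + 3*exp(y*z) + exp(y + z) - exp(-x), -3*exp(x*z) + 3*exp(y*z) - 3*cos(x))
(-x*y - 3*y*exp(y*z) + 3*z*exp(y*z) - exp(y + z), 4*x*z + 3*z*exp(x*z) - 3*sin(x), 3*x*exp(x*y) + 5*x*sin(x*y) + y*z + exp(-x))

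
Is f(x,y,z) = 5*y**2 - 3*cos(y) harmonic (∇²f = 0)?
No, ∇²f = 3*cos(y) + 10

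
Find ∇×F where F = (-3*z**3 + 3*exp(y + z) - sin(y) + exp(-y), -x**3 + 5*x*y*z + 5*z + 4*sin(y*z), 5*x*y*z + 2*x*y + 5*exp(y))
(-5*x*y + 5*x*z + 2*x - 4*y*cos(y*z) + 5*exp(y) - 5, -5*y*z - 2*y - 9*z**2 + 3*exp(y + z), -3*x**2 + 5*y*z - 3*exp(y + z) + cos(y) + exp(-y))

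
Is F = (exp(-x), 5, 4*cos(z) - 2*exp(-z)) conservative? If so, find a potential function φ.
Yes, F is conservative. φ = 5*y + 4*sin(z) + 2*exp(-z) - exp(-x)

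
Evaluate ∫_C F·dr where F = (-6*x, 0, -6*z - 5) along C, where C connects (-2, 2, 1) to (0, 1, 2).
-2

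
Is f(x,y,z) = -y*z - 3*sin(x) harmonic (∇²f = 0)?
No, ∇²f = 3*sin(x)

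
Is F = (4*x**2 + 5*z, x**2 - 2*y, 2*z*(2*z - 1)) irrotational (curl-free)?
No, ∇×F = (0, 5, 2*x)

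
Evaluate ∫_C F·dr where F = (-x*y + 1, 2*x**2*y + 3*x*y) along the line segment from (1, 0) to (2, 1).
11/2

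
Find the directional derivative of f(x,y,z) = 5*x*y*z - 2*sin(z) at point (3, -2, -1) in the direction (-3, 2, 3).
-3*sqrt(22)*(cos(1) + 25)/11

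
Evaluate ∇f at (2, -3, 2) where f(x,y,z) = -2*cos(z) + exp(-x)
(-exp(-2), 0, 2*sin(2))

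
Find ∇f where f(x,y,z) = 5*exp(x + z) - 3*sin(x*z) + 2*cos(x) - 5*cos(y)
(-3*z*cos(x*z) + 5*exp(x + z) - 2*sin(x), 5*sin(y), -3*x*cos(x*z) + 5*exp(x + z))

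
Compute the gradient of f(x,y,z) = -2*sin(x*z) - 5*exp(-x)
(-2*z*cos(x*z) + 5*exp(-x), 0, -2*x*cos(x*z))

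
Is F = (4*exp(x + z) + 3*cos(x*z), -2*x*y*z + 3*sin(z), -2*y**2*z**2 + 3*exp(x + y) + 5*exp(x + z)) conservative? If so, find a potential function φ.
No, ∇×F = (2*x*y - 4*y*z**2 + 3*exp(x + y) - 3*cos(z), -3*x*sin(x*z) - 3*exp(x + y) - exp(x + z), -2*y*z) ≠ 0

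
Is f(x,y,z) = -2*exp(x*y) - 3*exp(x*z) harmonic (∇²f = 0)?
No, ∇²f = -2*x**2*exp(x*y) - 3*x**2*exp(x*z) - 2*y**2*exp(x*y) - 3*z**2*exp(x*z)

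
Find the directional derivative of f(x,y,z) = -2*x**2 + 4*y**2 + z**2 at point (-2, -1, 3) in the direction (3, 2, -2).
-4*sqrt(17)/17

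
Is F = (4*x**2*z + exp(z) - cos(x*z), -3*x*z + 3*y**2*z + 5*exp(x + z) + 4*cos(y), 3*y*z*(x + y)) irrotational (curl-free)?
No, ∇×F = (3*x - 3*y**2 + 3*y*z + 3*z*(x + y) - 5*exp(x + z), 4*x**2 + x*sin(x*z) - 3*y*z + exp(z), -3*z + 5*exp(x + z))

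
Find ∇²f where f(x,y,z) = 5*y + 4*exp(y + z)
8*exp(y + z)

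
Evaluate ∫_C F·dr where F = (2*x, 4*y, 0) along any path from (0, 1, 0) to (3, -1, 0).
9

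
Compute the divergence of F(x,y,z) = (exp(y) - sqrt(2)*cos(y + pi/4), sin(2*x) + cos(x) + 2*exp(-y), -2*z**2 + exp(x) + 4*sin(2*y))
-4*z - 2*exp(-y)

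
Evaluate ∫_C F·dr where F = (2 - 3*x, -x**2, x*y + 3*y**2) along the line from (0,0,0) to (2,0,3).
-2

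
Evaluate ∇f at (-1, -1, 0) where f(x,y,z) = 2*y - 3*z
(0, 2, -3)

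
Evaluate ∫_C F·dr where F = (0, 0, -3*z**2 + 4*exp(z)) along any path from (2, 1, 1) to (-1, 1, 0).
5 - 4*E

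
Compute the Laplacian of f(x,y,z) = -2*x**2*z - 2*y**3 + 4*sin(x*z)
-4*x**2*sin(x*z) - 12*y - 4*z**2*sin(x*z) - 4*z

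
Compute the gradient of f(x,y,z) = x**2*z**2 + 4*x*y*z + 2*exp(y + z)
(2*z*(x*z + 2*y), 4*x*z + 2*exp(y + z), 2*x**2*z + 4*x*y + 2*exp(y + z))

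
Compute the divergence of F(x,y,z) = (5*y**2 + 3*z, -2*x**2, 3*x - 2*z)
-2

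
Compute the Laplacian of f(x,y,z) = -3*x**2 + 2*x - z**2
-8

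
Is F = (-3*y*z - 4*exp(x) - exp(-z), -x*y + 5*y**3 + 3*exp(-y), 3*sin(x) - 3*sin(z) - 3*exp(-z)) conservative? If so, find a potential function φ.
No, ∇×F = (0, -3*y - 3*cos(x) + exp(-z), -y + 3*z) ≠ 0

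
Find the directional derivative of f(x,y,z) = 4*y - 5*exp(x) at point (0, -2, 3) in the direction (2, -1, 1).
-7*sqrt(6)/3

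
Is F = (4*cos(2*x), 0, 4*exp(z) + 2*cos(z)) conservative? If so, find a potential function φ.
Yes, F is conservative. φ = 4*exp(z) + 2*sin(2*x) + 2*sin(z)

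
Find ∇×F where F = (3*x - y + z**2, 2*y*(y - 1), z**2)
(0, 2*z, 1)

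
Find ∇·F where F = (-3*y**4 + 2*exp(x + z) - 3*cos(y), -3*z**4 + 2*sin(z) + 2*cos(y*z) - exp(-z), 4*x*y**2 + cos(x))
-2*z*sin(y*z) + 2*exp(x + z)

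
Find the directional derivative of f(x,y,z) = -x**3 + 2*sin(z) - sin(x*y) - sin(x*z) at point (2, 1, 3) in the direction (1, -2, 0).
3*sqrt(5)*(-4 - cos(6) + cos(2))/5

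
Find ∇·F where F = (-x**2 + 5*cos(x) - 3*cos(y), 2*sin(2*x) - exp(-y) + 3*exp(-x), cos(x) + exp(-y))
-2*x - 5*sin(x) + exp(-y)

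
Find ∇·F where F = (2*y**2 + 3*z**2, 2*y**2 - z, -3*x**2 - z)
4*y - 1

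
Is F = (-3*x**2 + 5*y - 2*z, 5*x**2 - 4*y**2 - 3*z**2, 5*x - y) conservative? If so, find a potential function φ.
No, ∇×F = (6*z - 1, -7, 10*x - 5) ≠ 0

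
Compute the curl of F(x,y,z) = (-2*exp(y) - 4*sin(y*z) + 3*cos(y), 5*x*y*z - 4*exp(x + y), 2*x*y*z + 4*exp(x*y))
(x*(-5*y + 2*z + 4*exp(x*y)), -2*y*(z + 2*exp(x*y) + 2*cos(y*z)), 5*y*z + 4*z*cos(y*z) + 2*exp(y) - 4*exp(x + y) + 3*sin(y))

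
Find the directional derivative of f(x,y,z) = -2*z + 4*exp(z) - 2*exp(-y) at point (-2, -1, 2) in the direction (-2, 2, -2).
2*sqrt(3)*(-2*exp(2) + 1 + E)/3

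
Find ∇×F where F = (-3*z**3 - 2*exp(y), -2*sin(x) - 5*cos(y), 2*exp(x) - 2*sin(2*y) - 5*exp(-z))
(-4*cos(2*y), -9*z**2 - 2*exp(x), 2*exp(y) - 2*cos(x))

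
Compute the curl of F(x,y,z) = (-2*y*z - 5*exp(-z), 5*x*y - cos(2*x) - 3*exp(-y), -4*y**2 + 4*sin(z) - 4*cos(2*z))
(-8*y, -2*y + 5*exp(-z), 5*y + 2*z + 2*sin(2*x))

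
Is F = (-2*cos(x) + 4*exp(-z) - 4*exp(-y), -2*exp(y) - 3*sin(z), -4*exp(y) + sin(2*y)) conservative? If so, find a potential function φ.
No, ∇×F = (-4*exp(y) + 2*cos(2*y) + 3*cos(z), -4*exp(-z), -4*exp(-y)) ≠ 0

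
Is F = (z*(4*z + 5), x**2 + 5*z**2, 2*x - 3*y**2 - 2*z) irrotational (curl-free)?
No, ∇×F = (-6*y - 10*z, 8*z + 3, 2*x)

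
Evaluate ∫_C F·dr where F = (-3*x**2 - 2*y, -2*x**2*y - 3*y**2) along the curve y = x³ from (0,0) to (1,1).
-13/4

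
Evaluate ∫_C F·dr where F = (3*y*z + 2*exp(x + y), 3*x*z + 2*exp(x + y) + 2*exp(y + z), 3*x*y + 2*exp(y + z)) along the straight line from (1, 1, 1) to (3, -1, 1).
-2*exp(2) - 10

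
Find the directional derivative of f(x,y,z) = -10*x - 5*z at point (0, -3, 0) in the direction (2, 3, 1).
-25*sqrt(14)/14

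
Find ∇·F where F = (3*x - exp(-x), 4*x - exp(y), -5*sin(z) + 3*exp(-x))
-exp(y) - 5*cos(z) + 3 + exp(-x)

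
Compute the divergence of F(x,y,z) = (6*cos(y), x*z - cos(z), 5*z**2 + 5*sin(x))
10*z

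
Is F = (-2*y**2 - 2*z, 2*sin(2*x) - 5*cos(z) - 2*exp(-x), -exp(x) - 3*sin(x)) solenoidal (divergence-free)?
Yes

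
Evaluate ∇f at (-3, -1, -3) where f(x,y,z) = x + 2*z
(1, 0, 2)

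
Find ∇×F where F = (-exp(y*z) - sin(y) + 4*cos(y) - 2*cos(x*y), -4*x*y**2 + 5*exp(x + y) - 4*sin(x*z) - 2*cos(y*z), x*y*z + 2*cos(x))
(x*z + 4*x*cos(x*z) - 2*y*sin(y*z), -y*z - y*exp(y*z) + 2*sin(x), -2*x*sin(x*y) - 4*y**2 + z*exp(y*z) - 4*z*cos(x*z) + 5*exp(x + y) + 4*sin(y) + cos(y))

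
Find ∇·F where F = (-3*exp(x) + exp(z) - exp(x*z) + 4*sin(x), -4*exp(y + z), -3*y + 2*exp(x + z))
-z*exp(x*z) - 3*exp(x) + 2*exp(x + z) - 4*exp(y + z) + 4*cos(x)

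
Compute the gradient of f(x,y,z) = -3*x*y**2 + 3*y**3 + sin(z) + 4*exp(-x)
(-3*y**2 - 4*exp(-x), 3*y*(-2*x + 3*y), cos(z))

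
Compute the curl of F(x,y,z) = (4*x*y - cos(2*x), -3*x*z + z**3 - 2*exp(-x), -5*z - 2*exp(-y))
(3*x - 3*z**2 + 2*exp(-y), 0, -4*x - 3*z + 2*exp(-x))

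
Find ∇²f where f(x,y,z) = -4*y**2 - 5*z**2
-18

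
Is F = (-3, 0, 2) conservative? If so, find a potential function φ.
Yes, F is conservative. φ = -3*x + 2*z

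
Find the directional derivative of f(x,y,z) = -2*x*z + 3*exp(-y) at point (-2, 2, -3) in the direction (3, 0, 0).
6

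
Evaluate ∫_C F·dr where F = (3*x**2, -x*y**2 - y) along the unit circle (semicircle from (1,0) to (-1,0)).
-2 - pi/8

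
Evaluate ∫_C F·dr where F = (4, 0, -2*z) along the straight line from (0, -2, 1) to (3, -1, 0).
13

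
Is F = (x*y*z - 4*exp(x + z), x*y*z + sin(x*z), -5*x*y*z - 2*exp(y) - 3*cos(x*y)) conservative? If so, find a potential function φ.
No, ∇×F = (-x*y - 5*x*z + 3*x*sin(x*y) - x*cos(x*z) - 2*exp(y), x*y + 5*y*z - 3*y*sin(x*y) - 4*exp(x + z), z*(-x + y + cos(x*z))) ≠ 0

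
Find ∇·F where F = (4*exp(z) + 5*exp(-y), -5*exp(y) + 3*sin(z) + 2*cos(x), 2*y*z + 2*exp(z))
2*y - 5*exp(y) + 2*exp(z)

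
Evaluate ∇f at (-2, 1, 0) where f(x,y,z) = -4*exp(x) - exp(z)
(-4*exp(-2), 0, -1)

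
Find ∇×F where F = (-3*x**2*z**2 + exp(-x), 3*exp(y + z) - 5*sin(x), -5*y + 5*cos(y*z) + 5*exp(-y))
(-5*z*sin(y*z) - 3*exp(y + z) - 5 - 5*exp(-y), -6*x**2*z, -5*cos(x))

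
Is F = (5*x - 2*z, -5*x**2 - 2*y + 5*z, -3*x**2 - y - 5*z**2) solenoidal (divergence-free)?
No, ∇·F = 3 - 10*z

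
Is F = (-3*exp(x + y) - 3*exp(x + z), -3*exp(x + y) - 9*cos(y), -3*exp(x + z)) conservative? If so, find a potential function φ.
Yes, F is conservative. φ = -3*exp(x + y) - 3*exp(x + z) - 9*sin(y)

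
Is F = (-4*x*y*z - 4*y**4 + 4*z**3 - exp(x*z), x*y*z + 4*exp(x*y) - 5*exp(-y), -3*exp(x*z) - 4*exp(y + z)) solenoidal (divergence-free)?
No, ∇·F = x*z + 4*x*exp(x*y) - 3*x*exp(x*z) - 4*y*z - z*exp(x*z) - 4*exp(y + z) + 5*exp(-y)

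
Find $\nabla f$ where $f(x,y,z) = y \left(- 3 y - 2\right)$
(0, -6*y - 2, 0)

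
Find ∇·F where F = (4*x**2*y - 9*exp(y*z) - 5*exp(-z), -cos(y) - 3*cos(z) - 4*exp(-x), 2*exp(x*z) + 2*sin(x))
8*x*y + 2*x*exp(x*z) + sin(y)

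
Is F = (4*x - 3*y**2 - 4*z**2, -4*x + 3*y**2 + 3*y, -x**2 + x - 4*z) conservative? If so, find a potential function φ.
No, ∇×F = (0, 2*x - 8*z - 1, 6*y - 4) ≠ 0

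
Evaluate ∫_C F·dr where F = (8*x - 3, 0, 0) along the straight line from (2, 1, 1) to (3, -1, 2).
17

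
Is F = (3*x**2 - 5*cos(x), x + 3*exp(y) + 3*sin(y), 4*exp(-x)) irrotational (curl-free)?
No, ∇×F = (0, 4*exp(-x), 1)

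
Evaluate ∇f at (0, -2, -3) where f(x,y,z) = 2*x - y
(2, -1, 0)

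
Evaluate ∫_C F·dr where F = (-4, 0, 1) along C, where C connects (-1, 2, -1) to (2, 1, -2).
-13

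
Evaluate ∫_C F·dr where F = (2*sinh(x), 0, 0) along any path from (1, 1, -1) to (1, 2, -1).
0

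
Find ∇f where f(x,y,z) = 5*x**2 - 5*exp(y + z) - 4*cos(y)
(10*x, -5*exp(y + z) + 4*sin(y), -5*exp(y + z))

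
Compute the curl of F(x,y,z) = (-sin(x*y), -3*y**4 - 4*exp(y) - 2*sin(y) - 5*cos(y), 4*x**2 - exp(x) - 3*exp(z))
(0, -8*x + exp(x), x*cos(x*y))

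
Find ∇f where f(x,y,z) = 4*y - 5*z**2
(0, 4, -10*z)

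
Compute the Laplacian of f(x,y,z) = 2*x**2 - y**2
2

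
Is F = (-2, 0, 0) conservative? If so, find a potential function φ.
Yes, F is conservative. φ = -2*x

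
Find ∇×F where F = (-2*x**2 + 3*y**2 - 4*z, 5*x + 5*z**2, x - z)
(-10*z, -5, 5 - 6*y)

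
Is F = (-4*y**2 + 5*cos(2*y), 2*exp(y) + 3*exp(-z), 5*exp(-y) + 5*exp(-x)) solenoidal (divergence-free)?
No, ∇·F = 2*exp(y)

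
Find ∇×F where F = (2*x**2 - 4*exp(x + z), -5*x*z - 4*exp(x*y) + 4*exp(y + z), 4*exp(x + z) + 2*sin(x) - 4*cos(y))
(5*x - 4*exp(y + z) + 4*sin(y), -8*exp(x + z) - 2*cos(x), -4*y*exp(x*y) - 5*z)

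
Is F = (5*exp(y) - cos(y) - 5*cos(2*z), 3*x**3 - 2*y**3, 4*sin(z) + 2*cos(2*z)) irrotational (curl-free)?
No, ∇×F = (0, 10*sin(2*z), 9*x**2 - 5*exp(y) - sin(y))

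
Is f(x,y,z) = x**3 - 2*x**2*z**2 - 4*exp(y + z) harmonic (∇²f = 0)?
No, ∇²f = -4*x**2 + 6*x - 4*z**2 - 8*exp(y + z)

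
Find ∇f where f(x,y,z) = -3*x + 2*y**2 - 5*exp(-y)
(-3, 4*y + 5*exp(-y), 0)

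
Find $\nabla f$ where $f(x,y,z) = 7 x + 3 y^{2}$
(7, 6*y, 0)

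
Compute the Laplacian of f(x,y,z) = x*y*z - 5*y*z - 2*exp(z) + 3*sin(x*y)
-3*x**2*sin(x*y) - 3*y**2*sin(x*y) - 2*exp(z)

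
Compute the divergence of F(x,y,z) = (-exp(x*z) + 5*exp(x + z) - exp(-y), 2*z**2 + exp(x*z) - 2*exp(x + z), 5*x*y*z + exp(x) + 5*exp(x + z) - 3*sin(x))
5*x*y - z*exp(x*z) + 10*exp(x + z)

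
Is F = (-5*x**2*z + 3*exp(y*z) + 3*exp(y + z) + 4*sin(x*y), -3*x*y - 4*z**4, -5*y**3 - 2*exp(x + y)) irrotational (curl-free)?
No, ∇×F = (-15*y**2 + 16*z**3 - 2*exp(x + y), -5*x**2 + 3*y*exp(y*z) + 2*exp(x + y) + 3*exp(y + z), -4*x*cos(x*y) - 3*y - 3*z*exp(y*z) - 3*exp(y + z))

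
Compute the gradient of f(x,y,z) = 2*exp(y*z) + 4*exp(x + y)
(4*exp(x + y), 2*z*exp(y*z) + 4*exp(x + y), 2*y*exp(y*z))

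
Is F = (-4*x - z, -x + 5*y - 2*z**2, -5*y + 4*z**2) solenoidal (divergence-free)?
No, ∇·F = 8*z + 1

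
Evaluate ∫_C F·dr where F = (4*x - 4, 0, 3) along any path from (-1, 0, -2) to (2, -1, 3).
9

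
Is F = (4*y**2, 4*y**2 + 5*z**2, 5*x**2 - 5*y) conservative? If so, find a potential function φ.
No, ∇×F = (-10*z - 5, -10*x, -8*y) ≠ 0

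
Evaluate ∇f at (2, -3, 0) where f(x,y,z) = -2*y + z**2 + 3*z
(0, -2, 3)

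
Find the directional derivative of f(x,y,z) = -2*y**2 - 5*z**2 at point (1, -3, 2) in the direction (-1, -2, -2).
16/3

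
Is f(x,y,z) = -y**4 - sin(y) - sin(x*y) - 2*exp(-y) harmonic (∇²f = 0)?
No, ∇²f = x**2*sin(x*y) + y**2*sin(x*y) - 12*y**2 + sin(y) - 2*exp(-y)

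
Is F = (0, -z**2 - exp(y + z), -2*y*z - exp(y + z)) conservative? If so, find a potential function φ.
Yes, F is conservative. φ = -y*z**2 - exp(y + z)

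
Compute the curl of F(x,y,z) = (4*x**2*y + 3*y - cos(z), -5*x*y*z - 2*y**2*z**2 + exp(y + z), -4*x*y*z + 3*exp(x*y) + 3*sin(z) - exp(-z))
(5*x*y - 4*x*z + 3*x*exp(x*y) + 4*y**2*z - exp(y + z), 4*y*z - 3*y*exp(x*y) + sin(z), -4*x**2 - 5*y*z - 3)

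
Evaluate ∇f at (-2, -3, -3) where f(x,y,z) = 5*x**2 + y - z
(-20, 1, -1)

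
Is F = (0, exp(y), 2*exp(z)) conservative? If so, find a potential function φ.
Yes, F is conservative. φ = exp(y) + 2*exp(z)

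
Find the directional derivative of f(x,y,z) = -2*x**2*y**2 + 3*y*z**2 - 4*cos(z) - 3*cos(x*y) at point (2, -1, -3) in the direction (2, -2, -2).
sqrt(3)*(-69 + 4*sin(3) + 9*sin(2))/3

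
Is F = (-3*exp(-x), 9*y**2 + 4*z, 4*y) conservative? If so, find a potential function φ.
Yes, F is conservative. φ = 3*y**3 + 4*y*z + 3*exp(-x)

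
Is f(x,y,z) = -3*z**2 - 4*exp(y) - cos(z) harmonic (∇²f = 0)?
No, ∇²f = -4*exp(y) + cos(z) - 6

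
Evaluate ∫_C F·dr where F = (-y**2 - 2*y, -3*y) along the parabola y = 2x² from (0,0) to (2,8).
-1984/15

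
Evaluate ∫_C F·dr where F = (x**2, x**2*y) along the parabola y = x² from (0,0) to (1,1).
2/3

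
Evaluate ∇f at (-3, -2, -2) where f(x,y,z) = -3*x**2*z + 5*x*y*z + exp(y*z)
(-16, 30 - 2*exp(4), 3 - 2*exp(4))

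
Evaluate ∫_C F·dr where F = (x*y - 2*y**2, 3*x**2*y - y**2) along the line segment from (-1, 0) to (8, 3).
1611/4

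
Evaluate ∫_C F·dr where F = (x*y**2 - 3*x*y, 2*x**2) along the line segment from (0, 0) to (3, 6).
63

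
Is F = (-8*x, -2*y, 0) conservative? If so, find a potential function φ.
Yes, F is conservative. φ = -4*x**2 - y**2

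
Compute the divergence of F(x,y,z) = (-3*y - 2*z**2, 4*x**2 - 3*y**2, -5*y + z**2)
-6*y + 2*z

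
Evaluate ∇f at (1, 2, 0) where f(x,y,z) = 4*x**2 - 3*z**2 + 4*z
(8, 0, 4)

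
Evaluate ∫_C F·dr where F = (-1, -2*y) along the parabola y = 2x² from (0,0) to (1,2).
-5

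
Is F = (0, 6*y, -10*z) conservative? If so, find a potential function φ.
Yes, F is conservative. φ = 3*y**2 - 5*z**2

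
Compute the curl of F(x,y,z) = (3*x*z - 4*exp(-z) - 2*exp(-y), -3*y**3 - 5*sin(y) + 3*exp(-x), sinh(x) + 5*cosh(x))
(0, 3*x - 5*sinh(x) - cosh(x) + 4*exp(-z), -2*exp(-y) - 3*exp(-x))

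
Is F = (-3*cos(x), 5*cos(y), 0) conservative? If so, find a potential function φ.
Yes, F is conservative. φ = -3*sin(x) + 5*sin(y)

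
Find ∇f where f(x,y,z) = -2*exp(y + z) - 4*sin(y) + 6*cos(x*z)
(-6*z*sin(x*z), -2*exp(y + z) - 4*cos(y), -6*x*sin(x*z) - 2*exp(y + z))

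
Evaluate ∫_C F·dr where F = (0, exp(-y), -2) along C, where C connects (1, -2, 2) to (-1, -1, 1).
-E + 2 + exp(2)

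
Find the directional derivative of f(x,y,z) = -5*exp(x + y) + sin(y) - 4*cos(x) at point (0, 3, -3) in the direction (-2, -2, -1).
-2*cos(3)/3 + 20*exp(3)/3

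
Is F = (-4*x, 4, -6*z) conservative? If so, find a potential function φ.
Yes, F is conservative. φ = -2*x**2 + 4*y - 3*z**2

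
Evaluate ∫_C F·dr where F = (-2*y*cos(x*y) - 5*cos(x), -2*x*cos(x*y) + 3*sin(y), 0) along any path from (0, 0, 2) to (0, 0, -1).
0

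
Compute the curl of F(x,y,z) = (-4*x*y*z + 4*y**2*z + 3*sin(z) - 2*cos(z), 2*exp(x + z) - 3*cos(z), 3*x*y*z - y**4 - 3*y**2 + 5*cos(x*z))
(3*x*z - 4*y**3 - 6*y - 2*exp(x + z) - 3*sin(z), -4*x*y + 4*y**2 - 3*y*z + 5*z*sin(x*z) + 2*sin(z) + 3*cos(z), 4*x*z - 8*y*z + 2*exp(x + z))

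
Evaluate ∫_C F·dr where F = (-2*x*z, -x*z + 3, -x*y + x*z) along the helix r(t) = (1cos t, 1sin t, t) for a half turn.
-pi**2/4 - 2 - pi/2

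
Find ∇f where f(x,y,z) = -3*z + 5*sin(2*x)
(10*cos(2*x), 0, -3)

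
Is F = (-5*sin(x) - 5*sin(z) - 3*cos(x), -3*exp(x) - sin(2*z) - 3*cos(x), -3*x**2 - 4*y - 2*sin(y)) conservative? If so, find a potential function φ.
No, ∇×F = (-2*cos(y) + 2*cos(2*z) - 4, 6*x - 5*cos(z), -3*exp(x) + 3*sin(x)) ≠ 0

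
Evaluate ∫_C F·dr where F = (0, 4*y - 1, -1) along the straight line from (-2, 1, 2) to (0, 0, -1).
2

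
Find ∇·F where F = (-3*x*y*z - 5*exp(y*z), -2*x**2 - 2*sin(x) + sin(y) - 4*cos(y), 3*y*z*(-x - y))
-3*y*z - 3*y*(x + y) + 4*sin(y) + cos(y)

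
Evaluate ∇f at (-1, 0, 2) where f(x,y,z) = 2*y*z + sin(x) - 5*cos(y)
(cos(1), 4, 0)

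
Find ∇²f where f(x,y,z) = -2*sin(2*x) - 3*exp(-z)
8*sin(2*x) - 3*exp(-z)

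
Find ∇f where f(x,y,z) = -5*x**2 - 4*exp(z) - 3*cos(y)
(-10*x, 3*sin(y), -4*exp(z))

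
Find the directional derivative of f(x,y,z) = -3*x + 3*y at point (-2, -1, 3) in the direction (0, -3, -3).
-3*sqrt(2)/2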